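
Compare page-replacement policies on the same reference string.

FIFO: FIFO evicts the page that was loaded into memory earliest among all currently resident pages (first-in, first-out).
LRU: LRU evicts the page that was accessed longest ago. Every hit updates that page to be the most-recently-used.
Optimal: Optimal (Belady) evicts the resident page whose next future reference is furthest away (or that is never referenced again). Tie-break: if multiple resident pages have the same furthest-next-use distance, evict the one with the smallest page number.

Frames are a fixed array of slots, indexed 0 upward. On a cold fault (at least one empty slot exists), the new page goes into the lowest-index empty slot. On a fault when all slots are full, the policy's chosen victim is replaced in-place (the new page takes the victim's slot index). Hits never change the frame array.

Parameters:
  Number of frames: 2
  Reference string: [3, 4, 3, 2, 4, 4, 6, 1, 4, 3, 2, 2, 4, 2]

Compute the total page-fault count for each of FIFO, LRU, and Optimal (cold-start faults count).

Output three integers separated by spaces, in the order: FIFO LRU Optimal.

--- FIFO ---
  step 0: ref 3 -> FAULT, frames=[3,-] (faults so far: 1)
  step 1: ref 4 -> FAULT, frames=[3,4] (faults so far: 2)
  step 2: ref 3 -> HIT, frames=[3,4] (faults so far: 2)
  step 3: ref 2 -> FAULT, evict 3, frames=[2,4] (faults so far: 3)
  step 4: ref 4 -> HIT, frames=[2,4] (faults so far: 3)
  step 5: ref 4 -> HIT, frames=[2,4] (faults so far: 3)
  step 6: ref 6 -> FAULT, evict 4, frames=[2,6] (faults so far: 4)
  step 7: ref 1 -> FAULT, evict 2, frames=[1,6] (faults so far: 5)
  step 8: ref 4 -> FAULT, evict 6, frames=[1,4] (faults so far: 6)
  step 9: ref 3 -> FAULT, evict 1, frames=[3,4] (faults so far: 7)
  step 10: ref 2 -> FAULT, evict 4, frames=[3,2] (faults so far: 8)
  step 11: ref 2 -> HIT, frames=[3,2] (faults so far: 8)
  step 12: ref 4 -> FAULT, evict 3, frames=[4,2] (faults so far: 9)
  step 13: ref 2 -> HIT, frames=[4,2] (faults so far: 9)
  FIFO total faults: 9
--- LRU ---
  step 0: ref 3 -> FAULT, frames=[3,-] (faults so far: 1)
  step 1: ref 4 -> FAULT, frames=[3,4] (faults so far: 2)
  step 2: ref 3 -> HIT, frames=[3,4] (faults so far: 2)
  step 3: ref 2 -> FAULT, evict 4, frames=[3,2] (faults so far: 3)
  step 4: ref 4 -> FAULT, evict 3, frames=[4,2] (faults so far: 4)
  step 5: ref 4 -> HIT, frames=[4,2] (faults so far: 4)
  step 6: ref 6 -> FAULT, evict 2, frames=[4,6] (faults so far: 5)
  step 7: ref 1 -> FAULT, evict 4, frames=[1,6] (faults so far: 6)
  step 8: ref 4 -> FAULT, evict 6, frames=[1,4] (faults so far: 7)
  step 9: ref 3 -> FAULT, evict 1, frames=[3,4] (faults so far: 8)
  step 10: ref 2 -> FAULT, evict 4, frames=[3,2] (faults so far: 9)
  step 11: ref 2 -> HIT, frames=[3,2] (faults so far: 9)
  step 12: ref 4 -> FAULT, evict 3, frames=[4,2] (faults so far: 10)
  step 13: ref 2 -> HIT, frames=[4,2] (faults so far: 10)
  LRU total faults: 10
--- Optimal ---
  step 0: ref 3 -> FAULT, frames=[3,-] (faults so far: 1)
  step 1: ref 4 -> FAULT, frames=[3,4] (faults so far: 2)
  step 2: ref 3 -> HIT, frames=[3,4] (faults so far: 2)
  step 3: ref 2 -> FAULT, evict 3, frames=[2,4] (faults so far: 3)
  step 4: ref 4 -> HIT, frames=[2,4] (faults so far: 3)
  step 5: ref 4 -> HIT, frames=[2,4] (faults so far: 3)
  step 6: ref 6 -> FAULT, evict 2, frames=[6,4] (faults so far: 4)
  step 7: ref 1 -> FAULT, evict 6, frames=[1,4] (faults so far: 5)
  step 8: ref 4 -> HIT, frames=[1,4] (faults so far: 5)
  step 9: ref 3 -> FAULT, evict 1, frames=[3,4] (faults so far: 6)
  step 10: ref 2 -> FAULT, evict 3, frames=[2,4] (faults so far: 7)
  step 11: ref 2 -> HIT, frames=[2,4] (faults so far: 7)
  step 12: ref 4 -> HIT, frames=[2,4] (faults so far: 7)
  step 13: ref 2 -> HIT, frames=[2,4] (faults so far: 7)
  Optimal total faults: 7

Answer: 9 10 7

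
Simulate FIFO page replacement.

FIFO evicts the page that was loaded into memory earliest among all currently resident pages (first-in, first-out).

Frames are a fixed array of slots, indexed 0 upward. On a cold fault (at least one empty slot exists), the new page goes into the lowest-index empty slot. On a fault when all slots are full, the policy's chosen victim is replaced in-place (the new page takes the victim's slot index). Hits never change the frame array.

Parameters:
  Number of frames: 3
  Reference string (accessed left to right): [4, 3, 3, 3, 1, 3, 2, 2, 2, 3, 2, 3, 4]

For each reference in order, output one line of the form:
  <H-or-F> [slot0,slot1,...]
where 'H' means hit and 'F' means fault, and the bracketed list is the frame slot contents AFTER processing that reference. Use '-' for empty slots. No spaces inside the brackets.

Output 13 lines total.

F [4,-,-]
F [4,3,-]
H [4,3,-]
H [4,3,-]
F [4,3,1]
H [4,3,1]
F [2,3,1]
H [2,3,1]
H [2,3,1]
H [2,3,1]
H [2,3,1]
H [2,3,1]
F [2,4,1]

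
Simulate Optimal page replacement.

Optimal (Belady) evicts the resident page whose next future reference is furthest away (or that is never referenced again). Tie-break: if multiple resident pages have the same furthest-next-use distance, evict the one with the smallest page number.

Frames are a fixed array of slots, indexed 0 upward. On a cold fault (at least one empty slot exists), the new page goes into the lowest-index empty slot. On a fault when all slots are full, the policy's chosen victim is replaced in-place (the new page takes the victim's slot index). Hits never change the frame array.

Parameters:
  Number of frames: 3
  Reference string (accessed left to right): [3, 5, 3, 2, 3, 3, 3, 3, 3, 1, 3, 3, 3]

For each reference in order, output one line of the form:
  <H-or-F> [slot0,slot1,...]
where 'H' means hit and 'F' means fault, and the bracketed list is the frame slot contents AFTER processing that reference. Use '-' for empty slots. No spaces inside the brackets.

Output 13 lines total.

F [3,-,-]
F [3,5,-]
H [3,5,-]
F [3,5,2]
H [3,5,2]
H [3,5,2]
H [3,5,2]
H [3,5,2]
H [3,5,2]
F [3,5,1]
H [3,5,1]
H [3,5,1]
H [3,5,1]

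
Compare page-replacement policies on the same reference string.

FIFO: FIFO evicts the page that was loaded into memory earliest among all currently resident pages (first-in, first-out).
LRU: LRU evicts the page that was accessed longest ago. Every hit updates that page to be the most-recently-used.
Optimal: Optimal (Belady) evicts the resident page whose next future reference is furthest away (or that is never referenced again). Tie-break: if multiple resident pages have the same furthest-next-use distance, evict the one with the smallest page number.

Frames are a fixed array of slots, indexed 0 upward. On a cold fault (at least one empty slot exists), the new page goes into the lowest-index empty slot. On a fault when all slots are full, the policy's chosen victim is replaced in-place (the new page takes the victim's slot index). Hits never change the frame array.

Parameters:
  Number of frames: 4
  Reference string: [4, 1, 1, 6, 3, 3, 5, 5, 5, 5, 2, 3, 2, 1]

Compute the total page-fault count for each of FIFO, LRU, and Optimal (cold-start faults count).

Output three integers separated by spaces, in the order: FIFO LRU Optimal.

Answer: 7 7 6

Derivation:
--- FIFO ---
  step 0: ref 4 -> FAULT, frames=[4,-,-,-] (faults so far: 1)
  step 1: ref 1 -> FAULT, frames=[4,1,-,-] (faults so far: 2)
  step 2: ref 1 -> HIT, frames=[4,1,-,-] (faults so far: 2)
  step 3: ref 6 -> FAULT, frames=[4,1,6,-] (faults so far: 3)
  step 4: ref 3 -> FAULT, frames=[4,1,6,3] (faults so far: 4)
  step 5: ref 3 -> HIT, frames=[4,1,6,3] (faults so far: 4)
  step 6: ref 5 -> FAULT, evict 4, frames=[5,1,6,3] (faults so far: 5)
  step 7: ref 5 -> HIT, frames=[5,1,6,3] (faults so far: 5)
  step 8: ref 5 -> HIT, frames=[5,1,6,3] (faults so far: 5)
  step 9: ref 5 -> HIT, frames=[5,1,6,3] (faults so far: 5)
  step 10: ref 2 -> FAULT, evict 1, frames=[5,2,6,3] (faults so far: 6)
  step 11: ref 3 -> HIT, frames=[5,2,6,3] (faults so far: 6)
  step 12: ref 2 -> HIT, frames=[5,2,6,3] (faults so far: 6)
  step 13: ref 1 -> FAULT, evict 6, frames=[5,2,1,3] (faults so far: 7)
  FIFO total faults: 7
--- LRU ---
  step 0: ref 4 -> FAULT, frames=[4,-,-,-] (faults so far: 1)
  step 1: ref 1 -> FAULT, frames=[4,1,-,-] (faults so far: 2)
  step 2: ref 1 -> HIT, frames=[4,1,-,-] (faults so far: 2)
  step 3: ref 6 -> FAULT, frames=[4,1,6,-] (faults so far: 3)
  step 4: ref 3 -> FAULT, frames=[4,1,6,3] (faults so far: 4)
  step 5: ref 3 -> HIT, frames=[4,1,6,3] (faults so far: 4)
  step 6: ref 5 -> FAULT, evict 4, frames=[5,1,6,3] (faults so far: 5)
  step 7: ref 5 -> HIT, frames=[5,1,6,3] (faults so far: 5)
  step 8: ref 5 -> HIT, frames=[5,1,6,3] (faults so far: 5)
  step 9: ref 5 -> HIT, frames=[5,1,6,3] (faults so far: 5)
  step 10: ref 2 -> FAULT, evict 1, frames=[5,2,6,3] (faults so far: 6)
  step 11: ref 3 -> HIT, frames=[5,2,6,3] (faults so far: 6)
  step 12: ref 2 -> HIT, frames=[5,2,6,3] (faults so far: 6)
  step 13: ref 1 -> FAULT, evict 6, frames=[5,2,1,3] (faults so far: 7)
  LRU total faults: 7
--- Optimal ---
  step 0: ref 4 -> FAULT, frames=[4,-,-,-] (faults so far: 1)
  step 1: ref 1 -> FAULT, frames=[4,1,-,-] (faults so far: 2)
  step 2: ref 1 -> HIT, frames=[4,1,-,-] (faults so far: 2)
  step 3: ref 6 -> FAULT, frames=[4,1,6,-] (faults so far: 3)
  step 4: ref 3 -> FAULT, frames=[4,1,6,3] (faults so far: 4)
  step 5: ref 3 -> HIT, frames=[4,1,6,3] (faults so far: 4)
  step 6: ref 5 -> FAULT, evict 4, frames=[5,1,6,3] (faults so far: 5)
  step 7: ref 5 -> HIT, frames=[5,1,6,3] (faults so far: 5)
  step 8: ref 5 -> HIT, frames=[5,1,6,3] (faults so far: 5)
  step 9: ref 5 -> HIT, frames=[5,1,6,3] (faults so far: 5)
  step 10: ref 2 -> FAULT, evict 5, frames=[2,1,6,3] (faults so far: 6)
  step 11: ref 3 -> HIT, frames=[2,1,6,3] (faults so far: 6)
  step 12: ref 2 -> HIT, frames=[2,1,6,3] (faults so far: 6)
  step 13: ref 1 -> HIT, frames=[2,1,6,3] (faults so far: 6)
  Optimal total faults: 6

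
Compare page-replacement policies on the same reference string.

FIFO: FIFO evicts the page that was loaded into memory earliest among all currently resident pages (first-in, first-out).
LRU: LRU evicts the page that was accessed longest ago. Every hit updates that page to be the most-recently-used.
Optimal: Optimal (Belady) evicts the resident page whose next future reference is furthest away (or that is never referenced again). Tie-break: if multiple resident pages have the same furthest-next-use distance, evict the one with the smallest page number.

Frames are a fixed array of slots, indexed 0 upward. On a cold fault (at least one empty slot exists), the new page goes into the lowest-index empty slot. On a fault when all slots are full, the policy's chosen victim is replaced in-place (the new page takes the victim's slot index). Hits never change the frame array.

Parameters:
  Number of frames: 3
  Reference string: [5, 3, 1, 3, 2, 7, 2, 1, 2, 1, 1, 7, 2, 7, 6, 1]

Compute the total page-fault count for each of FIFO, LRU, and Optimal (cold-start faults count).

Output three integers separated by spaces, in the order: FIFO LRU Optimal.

--- FIFO ---
  step 0: ref 5 -> FAULT, frames=[5,-,-] (faults so far: 1)
  step 1: ref 3 -> FAULT, frames=[5,3,-] (faults so far: 2)
  step 2: ref 1 -> FAULT, frames=[5,3,1] (faults so far: 3)
  step 3: ref 3 -> HIT, frames=[5,3,1] (faults so far: 3)
  step 4: ref 2 -> FAULT, evict 5, frames=[2,3,1] (faults so far: 4)
  step 5: ref 7 -> FAULT, evict 3, frames=[2,7,1] (faults so far: 5)
  step 6: ref 2 -> HIT, frames=[2,7,1] (faults so far: 5)
  step 7: ref 1 -> HIT, frames=[2,7,1] (faults so far: 5)
  step 8: ref 2 -> HIT, frames=[2,7,1] (faults so far: 5)
  step 9: ref 1 -> HIT, frames=[2,7,1] (faults so far: 5)
  step 10: ref 1 -> HIT, frames=[2,7,1] (faults so far: 5)
  step 11: ref 7 -> HIT, frames=[2,7,1] (faults so far: 5)
  step 12: ref 2 -> HIT, frames=[2,7,1] (faults so far: 5)
  step 13: ref 7 -> HIT, frames=[2,7,1] (faults so far: 5)
  step 14: ref 6 -> FAULT, evict 1, frames=[2,7,6] (faults so far: 6)
  step 15: ref 1 -> FAULT, evict 2, frames=[1,7,6] (faults so far: 7)
  FIFO total faults: 7
--- LRU ---
  step 0: ref 5 -> FAULT, frames=[5,-,-] (faults so far: 1)
  step 1: ref 3 -> FAULT, frames=[5,3,-] (faults so far: 2)
  step 2: ref 1 -> FAULT, frames=[5,3,1] (faults so far: 3)
  step 3: ref 3 -> HIT, frames=[5,3,1] (faults so far: 3)
  step 4: ref 2 -> FAULT, evict 5, frames=[2,3,1] (faults so far: 4)
  step 5: ref 7 -> FAULT, evict 1, frames=[2,3,7] (faults so far: 5)
  step 6: ref 2 -> HIT, frames=[2,3,7] (faults so far: 5)
  step 7: ref 1 -> FAULT, evict 3, frames=[2,1,7] (faults so far: 6)
  step 8: ref 2 -> HIT, frames=[2,1,7] (faults so far: 6)
  step 9: ref 1 -> HIT, frames=[2,1,7] (faults so far: 6)
  step 10: ref 1 -> HIT, frames=[2,1,7] (faults so far: 6)
  step 11: ref 7 -> HIT, frames=[2,1,7] (faults so far: 6)
  step 12: ref 2 -> HIT, frames=[2,1,7] (faults so far: 6)
  step 13: ref 7 -> HIT, frames=[2,1,7] (faults so far: 6)
  step 14: ref 6 -> FAULT, evict 1, frames=[2,6,7] (faults so far: 7)
  step 15: ref 1 -> FAULT, evict 2, frames=[1,6,7] (faults so far: 8)
  LRU total faults: 8
--- Optimal ---
  step 0: ref 5 -> FAULT, frames=[5,-,-] (faults so far: 1)
  step 1: ref 3 -> FAULT, frames=[5,3,-] (faults so far: 2)
  step 2: ref 1 -> FAULT, frames=[5,3,1] (faults so far: 3)
  step 3: ref 3 -> HIT, frames=[5,3,1] (faults so far: 3)
  step 4: ref 2 -> FAULT, evict 3, frames=[5,2,1] (faults so far: 4)
  step 5: ref 7 -> FAULT, evict 5, frames=[7,2,1] (faults so far: 5)
  step 6: ref 2 -> HIT, frames=[7,2,1] (faults so far: 5)
  step 7: ref 1 -> HIT, frames=[7,2,1] (faults so far: 5)
  step 8: ref 2 -> HIT, frames=[7,2,1] (faults so far: 5)
  step 9: ref 1 -> HIT, frames=[7,2,1] (faults so far: 5)
  step 10: ref 1 -> HIT, frames=[7,2,1] (faults so far: 5)
  step 11: ref 7 -> HIT, frames=[7,2,1] (faults so far: 5)
  step 12: ref 2 -> HIT, frames=[7,2,1] (faults so far: 5)
  step 13: ref 7 -> HIT, frames=[7,2,1] (faults so far: 5)
  step 14: ref 6 -> FAULT, evict 2, frames=[7,6,1] (faults so far: 6)
  step 15: ref 1 -> HIT, frames=[7,6,1] (faults so far: 6)
  Optimal total faults: 6

Answer: 7 8 6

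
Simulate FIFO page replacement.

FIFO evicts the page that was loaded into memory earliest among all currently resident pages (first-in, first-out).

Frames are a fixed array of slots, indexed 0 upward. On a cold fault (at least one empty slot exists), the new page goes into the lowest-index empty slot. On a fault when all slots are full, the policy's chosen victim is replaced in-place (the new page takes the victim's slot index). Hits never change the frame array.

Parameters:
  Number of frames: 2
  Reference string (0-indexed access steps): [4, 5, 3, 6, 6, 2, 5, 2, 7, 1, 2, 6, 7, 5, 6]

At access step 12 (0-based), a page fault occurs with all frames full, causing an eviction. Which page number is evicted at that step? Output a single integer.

Step 0: ref 4 -> FAULT, frames=[4,-]
Step 1: ref 5 -> FAULT, frames=[4,5]
Step 2: ref 3 -> FAULT, evict 4, frames=[3,5]
Step 3: ref 6 -> FAULT, evict 5, frames=[3,6]
Step 4: ref 6 -> HIT, frames=[3,6]
Step 5: ref 2 -> FAULT, evict 3, frames=[2,6]
Step 6: ref 5 -> FAULT, evict 6, frames=[2,5]
Step 7: ref 2 -> HIT, frames=[2,5]
Step 8: ref 7 -> FAULT, evict 2, frames=[7,5]
Step 9: ref 1 -> FAULT, evict 5, frames=[7,1]
Step 10: ref 2 -> FAULT, evict 7, frames=[2,1]
Step 11: ref 6 -> FAULT, evict 1, frames=[2,6]
Step 12: ref 7 -> FAULT, evict 2, frames=[7,6]
At step 12: evicted page 2

Answer: 2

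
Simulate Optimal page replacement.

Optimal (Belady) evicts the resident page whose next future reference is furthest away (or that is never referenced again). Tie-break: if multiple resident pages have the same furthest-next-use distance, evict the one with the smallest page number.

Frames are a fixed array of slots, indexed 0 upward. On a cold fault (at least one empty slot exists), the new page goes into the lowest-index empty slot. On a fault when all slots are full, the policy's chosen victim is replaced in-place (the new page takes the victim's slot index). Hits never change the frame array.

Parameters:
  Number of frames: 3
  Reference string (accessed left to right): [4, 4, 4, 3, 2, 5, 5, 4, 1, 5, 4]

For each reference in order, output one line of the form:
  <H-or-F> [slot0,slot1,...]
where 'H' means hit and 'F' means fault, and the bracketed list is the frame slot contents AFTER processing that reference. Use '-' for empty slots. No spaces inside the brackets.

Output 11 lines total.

F [4,-,-]
H [4,-,-]
H [4,-,-]
F [4,3,-]
F [4,3,2]
F [4,3,5]
H [4,3,5]
H [4,3,5]
F [4,1,5]
H [4,1,5]
H [4,1,5]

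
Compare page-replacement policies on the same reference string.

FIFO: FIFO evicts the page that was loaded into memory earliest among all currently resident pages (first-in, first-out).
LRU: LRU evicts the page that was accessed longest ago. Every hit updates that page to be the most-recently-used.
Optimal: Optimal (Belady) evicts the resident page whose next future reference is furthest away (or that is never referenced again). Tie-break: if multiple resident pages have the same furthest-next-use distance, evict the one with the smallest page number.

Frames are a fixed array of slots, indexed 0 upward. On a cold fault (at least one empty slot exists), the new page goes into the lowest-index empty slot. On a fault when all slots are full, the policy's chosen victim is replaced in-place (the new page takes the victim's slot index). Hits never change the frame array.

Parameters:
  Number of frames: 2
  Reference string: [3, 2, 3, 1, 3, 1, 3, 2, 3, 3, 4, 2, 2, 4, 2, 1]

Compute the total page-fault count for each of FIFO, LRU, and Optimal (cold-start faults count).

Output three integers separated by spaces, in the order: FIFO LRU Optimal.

--- FIFO ---
  step 0: ref 3 -> FAULT, frames=[3,-] (faults so far: 1)
  step 1: ref 2 -> FAULT, frames=[3,2] (faults so far: 2)
  step 2: ref 3 -> HIT, frames=[3,2] (faults so far: 2)
  step 3: ref 1 -> FAULT, evict 3, frames=[1,2] (faults so far: 3)
  step 4: ref 3 -> FAULT, evict 2, frames=[1,3] (faults so far: 4)
  step 5: ref 1 -> HIT, frames=[1,3] (faults so far: 4)
  step 6: ref 3 -> HIT, frames=[1,3] (faults so far: 4)
  step 7: ref 2 -> FAULT, evict 1, frames=[2,3] (faults so far: 5)
  step 8: ref 3 -> HIT, frames=[2,3] (faults so far: 5)
  step 9: ref 3 -> HIT, frames=[2,3] (faults so far: 5)
  step 10: ref 4 -> FAULT, evict 3, frames=[2,4] (faults so far: 6)
  step 11: ref 2 -> HIT, frames=[2,4] (faults so far: 6)
  step 12: ref 2 -> HIT, frames=[2,4] (faults so far: 6)
  step 13: ref 4 -> HIT, frames=[2,4] (faults so far: 6)
  step 14: ref 2 -> HIT, frames=[2,4] (faults so far: 6)
  step 15: ref 1 -> FAULT, evict 2, frames=[1,4] (faults so far: 7)
  FIFO total faults: 7
--- LRU ---
  step 0: ref 3 -> FAULT, frames=[3,-] (faults so far: 1)
  step 1: ref 2 -> FAULT, frames=[3,2] (faults so far: 2)
  step 2: ref 3 -> HIT, frames=[3,2] (faults so far: 2)
  step 3: ref 1 -> FAULT, evict 2, frames=[3,1] (faults so far: 3)
  step 4: ref 3 -> HIT, frames=[3,1] (faults so far: 3)
  step 5: ref 1 -> HIT, frames=[3,1] (faults so far: 3)
  step 6: ref 3 -> HIT, frames=[3,1] (faults so far: 3)
  step 7: ref 2 -> FAULT, evict 1, frames=[3,2] (faults so far: 4)
  step 8: ref 3 -> HIT, frames=[3,2] (faults so far: 4)
  step 9: ref 3 -> HIT, frames=[3,2] (faults so far: 4)
  step 10: ref 4 -> FAULT, evict 2, frames=[3,4] (faults so far: 5)
  step 11: ref 2 -> FAULT, evict 3, frames=[2,4] (faults so far: 6)
  step 12: ref 2 -> HIT, frames=[2,4] (faults so far: 6)
  step 13: ref 4 -> HIT, frames=[2,4] (faults so far: 6)
  step 14: ref 2 -> HIT, frames=[2,4] (faults so far: 6)
  step 15: ref 1 -> FAULT, evict 4, frames=[2,1] (faults so far: 7)
  LRU total faults: 7
--- Optimal ---
  step 0: ref 3 -> FAULT, frames=[3,-] (faults so far: 1)
  step 1: ref 2 -> FAULT, frames=[3,2] (faults so far: 2)
  step 2: ref 3 -> HIT, frames=[3,2] (faults so far: 2)
  step 3: ref 1 -> FAULT, evict 2, frames=[3,1] (faults so far: 3)
  step 4: ref 3 -> HIT, frames=[3,1] (faults so far: 3)
  step 5: ref 1 -> HIT, frames=[3,1] (faults so far: 3)
  step 6: ref 3 -> HIT, frames=[3,1] (faults so far: 3)
  step 7: ref 2 -> FAULT, evict 1, frames=[3,2] (faults so far: 4)
  step 8: ref 3 -> HIT, frames=[3,2] (faults so far: 4)
  step 9: ref 3 -> HIT, frames=[3,2] (faults so far: 4)
  step 10: ref 4 -> FAULT, evict 3, frames=[4,2] (faults so far: 5)
  step 11: ref 2 -> HIT, frames=[4,2] (faults so far: 5)
  step 12: ref 2 -> HIT, frames=[4,2] (faults so far: 5)
  step 13: ref 4 -> HIT, frames=[4,2] (faults so far: 5)
  step 14: ref 2 -> HIT, frames=[4,2] (faults so far: 5)
  step 15: ref 1 -> FAULT, evict 2, frames=[4,1] (faults so far: 6)
  Optimal total faults: 6

Answer: 7 7 6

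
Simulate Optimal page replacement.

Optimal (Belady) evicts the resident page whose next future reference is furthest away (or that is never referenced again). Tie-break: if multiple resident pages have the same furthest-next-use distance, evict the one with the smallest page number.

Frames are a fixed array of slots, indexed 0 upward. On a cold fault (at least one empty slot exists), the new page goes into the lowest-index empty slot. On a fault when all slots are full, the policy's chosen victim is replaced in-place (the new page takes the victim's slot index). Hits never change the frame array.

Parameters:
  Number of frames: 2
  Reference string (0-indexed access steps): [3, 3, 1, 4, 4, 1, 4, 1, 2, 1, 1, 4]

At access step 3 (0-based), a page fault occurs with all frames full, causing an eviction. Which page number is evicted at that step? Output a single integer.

Step 0: ref 3 -> FAULT, frames=[3,-]
Step 1: ref 3 -> HIT, frames=[3,-]
Step 2: ref 1 -> FAULT, frames=[3,1]
Step 3: ref 4 -> FAULT, evict 3, frames=[4,1]
At step 3: evicted page 3

Answer: 3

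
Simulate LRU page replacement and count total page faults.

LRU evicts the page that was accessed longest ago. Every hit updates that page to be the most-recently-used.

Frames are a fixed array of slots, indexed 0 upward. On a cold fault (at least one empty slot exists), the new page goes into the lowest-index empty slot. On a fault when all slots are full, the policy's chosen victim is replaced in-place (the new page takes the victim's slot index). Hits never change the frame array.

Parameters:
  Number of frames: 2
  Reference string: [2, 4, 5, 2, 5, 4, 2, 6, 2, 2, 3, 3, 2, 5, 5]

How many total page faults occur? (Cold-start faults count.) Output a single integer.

Step 0: ref 2 → FAULT, frames=[2,-]
Step 1: ref 4 → FAULT, frames=[2,4]
Step 2: ref 5 → FAULT (evict 2), frames=[5,4]
Step 3: ref 2 → FAULT (evict 4), frames=[5,2]
Step 4: ref 5 → HIT, frames=[5,2]
Step 5: ref 4 → FAULT (evict 2), frames=[5,4]
Step 6: ref 2 → FAULT (evict 5), frames=[2,4]
Step 7: ref 6 → FAULT (evict 4), frames=[2,6]
Step 8: ref 2 → HIT, frames=[2,6]
Step 9: ref 2 → HIT, frames=[2,6]
Step 10: ref 3 → FAULT (evict 6), frames=[2,3]
Step 11: ref 3 → HIT, frames=[2,3]
Step 12: ref 2 → HIT, frames=[2,3]
Step 13: ref 5 → FAULT (evict 3), frames=[2,5]
Step 14: ref 5 → HIT, frames=[2,5]
Total faults: 9

Answer: 9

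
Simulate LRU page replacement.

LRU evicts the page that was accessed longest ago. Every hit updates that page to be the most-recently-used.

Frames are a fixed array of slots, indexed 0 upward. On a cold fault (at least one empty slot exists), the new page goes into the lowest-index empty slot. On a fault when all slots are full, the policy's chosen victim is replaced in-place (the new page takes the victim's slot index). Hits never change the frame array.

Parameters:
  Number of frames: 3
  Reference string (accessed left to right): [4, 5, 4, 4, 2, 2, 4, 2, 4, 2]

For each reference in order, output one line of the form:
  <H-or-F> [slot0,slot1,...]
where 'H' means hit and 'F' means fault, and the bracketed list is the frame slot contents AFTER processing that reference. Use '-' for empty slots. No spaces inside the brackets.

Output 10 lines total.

F [4,-,-]
F [4,5,-]
H [4,5,-]
H [4,5,-]
F [4,5,2]
H [4,5,2]
H [4,5,2]
H [4,5,2]
H [4,5,2]
H [4,5,2]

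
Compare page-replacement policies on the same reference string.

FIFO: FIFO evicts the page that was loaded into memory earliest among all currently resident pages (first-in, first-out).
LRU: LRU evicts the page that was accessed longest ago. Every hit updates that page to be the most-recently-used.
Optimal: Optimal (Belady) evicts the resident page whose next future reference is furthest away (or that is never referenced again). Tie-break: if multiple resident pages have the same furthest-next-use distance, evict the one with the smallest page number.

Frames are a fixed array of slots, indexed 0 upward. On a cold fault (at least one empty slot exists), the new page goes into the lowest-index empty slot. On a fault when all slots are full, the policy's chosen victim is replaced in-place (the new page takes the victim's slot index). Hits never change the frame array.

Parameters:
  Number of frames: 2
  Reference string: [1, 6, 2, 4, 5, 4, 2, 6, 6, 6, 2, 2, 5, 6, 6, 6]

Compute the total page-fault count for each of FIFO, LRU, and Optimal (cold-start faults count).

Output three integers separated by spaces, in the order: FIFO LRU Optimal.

Answer: 8 9 8

Derivation:
--- FIFO ---
  step 0: ref 1 -> FAULT, frames=[1,-] (faults so far: 1)
  step 1: ref 6 -> FAULT, frames=[1,6] (faults so far: 2)
  step 2: ref 2 -> FAULT, evict 1, frames=[2,6] (faults so far: 3)
  step 3: ref 4 -> FAULT, evict 6, frames=[2,4] (faults so far: 4)
  step 4: ref 5 -> FAULT, evict 2, frames=[5,4] (faults so far: 5)
  step 5: ref 4 -> HIT, frames=[5,4] (faults so far: 5)
  step 6: ref 2 -> FAULT, evict 4, frames=[5,2] (faults so far: 6)
  step 7: ref 6 -> FAULT, evict 5, frames=[6,2] (faults so far: 7)
  step 8: ref 6 -> HIT, frames=[6,2] (faults so far: 7)
  step 9: ref 6 -> HIT, frames=[6,2] (faults so far: 7)
  step 10: ref 2 -> HIT, frames=[6,2] (faults so far: 7)
  step 11: ref 2 -> HIT, frames=[6,2] (faults so far: 7)
  step 12: ref 5 -> FAULT, evict 2, frames=[6,5] (faults so far: 8)
  step 13: ref 6 -> HIT, frames=[6,5] (faults so far: 8)
  step 14: ref 6 -> HIT, frames=[6,5] (faults so far: 8)
  step 15: ref 6 -> HIT, frames=[6,5] (faults so far: 8)
  FIFO total faults: 8
--- LRU ---
  step 0: ref 1 -> FAULT, frames=[1,-] (faults so far: 1)
  step 1: ref 6 -> FAULT, frames=[1,6] (faults so far: 2)
  step 2: ref 2 -> FAULT, evict 1, frames=[2,6] (faults so far: 3)
  step 3: ref 4 -> FAULT, evict 6, frames=[2,4] (faults so far: 4)
  step 4: ref 5 -> FAULT, evict 2, frames=[5,4] (faults so far: 5)
  step 5: ref 4 -> HIT, frames=[5,4] (faults so far: 5)
  step 6: ref 2 -> FAULT, evict 5, frames=[2,4] (faults so far: 6)
  step 7: ref 6 -> FAULT, evict 4, frames=[2,6] (faults so far: 7)
  step 8: ref 6 -> HIT, frames=[2,6] (faults so far: 7)
  step 9: ref 6 -> HIT, frames=[2,6] (faults so far: 7)
  step 10: ref 2 -> HIT, frames=[2,6] (faults so far: 7)
  step 11: ref 2 -> HIT, frames=[2,6] (faults so far: 7)
  step 12: ref 5 -> FAULT, evict 6, frames=[2,5] (faults so far: 8)
  step 13: ref 6 -> FAULT, evict 2, frames=[6,5] (faults so far: 9)
  step 14: ref 6 -> HIT, frames=[6,5] (faults so far: 9)
  step 15: ref 6 -> HIT, frames=[6,5] (faults so far: 9)
  LRU total faults: 9
--- Optimal ---
  step 0: ref 1 -> FAULT, frames=[1,-] (faults so far: 1)
  step 1: ref 6 -> FAULT, frames=[1,6] (faults so far: 2)
  step 2: ref 2 -> FAULT, evict 1, frames=[2,6] (faults so far: 3)
  step 3: ref 4 -> FAULT, evict 6, frames=[2,4] (faults so far: 4)
  step 4: ref 5 -> FAULT, evict 2, frames=[5,4] (faults so far: 5)
  step 5: ref 4 -> HIT, frames=[5,4] (faults so far: 5)
  step 6: ref 2 -> FAULT, evict 4, frames=[5,2] (faults so far: 6)
  step 7: ref 6 -> FAULT, evict 5, frames=[6,2] (faults so far: 7)
  step 8: ref 6 -> HIT, frames=[6,2] (faults so far: 7)
  step 9: ref 6 -> HIT, frames=[6,2] (faults so far: 7)
  step 10: ref 2 -> HIT, frames=[6,2] (faults so far: 7)
  step 11: ref 2 -> HIT, frames=[6,2] (faults so far: 7)
  step 12: ref 5 -> FAULT, evict 2, frames=[6,5] (faults so far: 8)
  step 13: ref 6 -> HIT, frames=[6,5] (faults so far: 8)
  step 14: ref 6 -> HIT, frames=[6,5] (faults so far: 8)
  step 15: ref 6 -> HIT, frames=[6,5] (faults so far: 8)
  Optimal total faults: 8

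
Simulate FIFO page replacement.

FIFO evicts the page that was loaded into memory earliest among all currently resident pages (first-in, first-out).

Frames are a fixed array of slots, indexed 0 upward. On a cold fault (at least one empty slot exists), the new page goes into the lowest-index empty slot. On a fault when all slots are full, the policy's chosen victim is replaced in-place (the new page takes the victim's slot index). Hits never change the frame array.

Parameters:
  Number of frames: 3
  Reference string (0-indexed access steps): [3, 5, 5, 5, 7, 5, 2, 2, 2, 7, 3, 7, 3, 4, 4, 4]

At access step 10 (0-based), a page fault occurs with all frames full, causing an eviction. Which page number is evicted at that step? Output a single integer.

Step 0: ref 3 -> FAULT, frames=[3,-,-]
Step 1: ref 5 -> FAULT, frames=[3,5,-]
Step 2: ref 5 -> HIT, frames=[3,5,-]
Step 3: ref 5 -> HIT, frames=[3,5,-]
Step 4: ref 7 -> FAULT, frames=[3,5,7]
Step 5: ref 5 -> HIT, frames=[3,5,7]
Step 6: ref 2 -> FAULT, evict 3, frames=[2,5,7]
Step 7: ref 2 -> HIT, frames=[2,5,7]
Step 8: ref 2 -> HIT, frames=[2,5,7]
Step 9: ref 7 -> HIT, frames=[2,5,7]
Step 10: ref 3 -> FAULT, evict 5, frames=[2,3,7]
At step 10: evicted page 5

Answer: 5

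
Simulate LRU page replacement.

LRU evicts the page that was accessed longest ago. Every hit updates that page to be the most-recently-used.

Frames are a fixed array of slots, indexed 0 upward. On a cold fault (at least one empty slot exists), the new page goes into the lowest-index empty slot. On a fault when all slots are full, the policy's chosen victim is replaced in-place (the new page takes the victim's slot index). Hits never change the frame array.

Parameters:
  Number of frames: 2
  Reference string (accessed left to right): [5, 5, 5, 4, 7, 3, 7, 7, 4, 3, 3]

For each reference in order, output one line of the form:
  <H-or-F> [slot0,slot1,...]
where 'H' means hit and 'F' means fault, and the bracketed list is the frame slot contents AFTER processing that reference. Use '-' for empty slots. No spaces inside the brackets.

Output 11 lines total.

F [5,-]
H [5,-]
H [5,-]
F [5,4]
F [7,4]
F [7,3]
H [7,3]
H [7,3]
F [7,4]
F [3,4]
H [3,4]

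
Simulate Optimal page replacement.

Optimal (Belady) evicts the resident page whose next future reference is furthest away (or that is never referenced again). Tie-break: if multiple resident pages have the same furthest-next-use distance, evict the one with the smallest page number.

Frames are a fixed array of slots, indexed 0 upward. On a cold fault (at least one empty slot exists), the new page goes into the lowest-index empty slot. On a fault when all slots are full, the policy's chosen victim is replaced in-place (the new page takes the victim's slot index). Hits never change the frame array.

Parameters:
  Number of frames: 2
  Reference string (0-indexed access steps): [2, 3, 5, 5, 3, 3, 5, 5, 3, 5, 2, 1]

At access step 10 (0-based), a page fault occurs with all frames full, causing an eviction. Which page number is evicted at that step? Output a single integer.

Answer: 3

Derivation:
Step 0: ref 2 -> FAULT, frames=[2,-]
Step 1: ref 3 -> FAULT, frames=[2,3]
Step 2: ref 5 -> FAULT, evict 2, frames=[5,3]
Step 3: ref 5 -> HIT, frames=[5,3]
Step 4: ref 3 -> HIT, frames=[5,3]
Step 5: ref 3 -> HIT, frames=[5,3]
Step 6: ref 5 -> HIT, frames=[5,3]
Step 7: ref 5 -> HIT, frames=[5,3]
Step 8: ref 3 -> HIT, frames=[5,3]
Step 9: ref 5 -> HIT, frames=[5,3]
Step 10: ref 2 -> FAULT, evict 3, frames=[5,2]
At step 10: evicted page 3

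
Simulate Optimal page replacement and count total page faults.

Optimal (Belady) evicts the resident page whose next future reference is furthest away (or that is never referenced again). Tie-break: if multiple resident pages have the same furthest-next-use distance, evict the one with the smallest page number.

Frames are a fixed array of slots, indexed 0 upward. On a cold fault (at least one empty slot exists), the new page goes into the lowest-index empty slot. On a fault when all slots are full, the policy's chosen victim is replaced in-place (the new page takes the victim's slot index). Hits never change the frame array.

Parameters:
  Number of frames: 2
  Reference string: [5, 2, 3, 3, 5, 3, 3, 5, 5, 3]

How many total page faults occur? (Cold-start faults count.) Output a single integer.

Answer: 3

Derivation:
Step 0: ref 5 → FAULT, frames=[5,-]
Step 1: ref 2 → FAULT, frames=[5,2]
Step 2: ref 3 → FAULT (evict 2), frames=[5,3]
Step 3: ref 3 → HIT, frames=[5,3]
Step 4: ref 5 → HIT, frames=[5,3]
Step 5: ref 3 → HIT, frames=[5,3]
Step 6: ref 3 → HIT, frames=[5,3]
Step 7: ref 5 → HIT, frames=[5,3]
Step 8: ref 5 → HIT, frames=[5,3]
Step 9: ref 3 → HIT, frames=[5,3]
Total faults: 3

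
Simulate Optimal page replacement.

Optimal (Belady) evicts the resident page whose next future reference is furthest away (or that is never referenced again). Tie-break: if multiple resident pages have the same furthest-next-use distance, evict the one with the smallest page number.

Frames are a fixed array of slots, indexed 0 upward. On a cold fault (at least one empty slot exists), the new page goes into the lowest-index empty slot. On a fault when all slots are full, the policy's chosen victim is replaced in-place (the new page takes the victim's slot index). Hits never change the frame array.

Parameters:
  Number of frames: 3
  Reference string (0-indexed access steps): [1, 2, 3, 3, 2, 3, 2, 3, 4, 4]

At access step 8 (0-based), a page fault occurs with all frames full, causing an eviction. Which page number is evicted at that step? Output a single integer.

Step 0: ref 1 -> FAULT, frames=[1,-,-]
Step 1: ref 2 -> FAULT, frames=[1,2,-]
Step 2: ref 3 -> FAULT, frames=[1,2,3]
Step 3: ref 3 -> HIT, frames=[1,2,3]
Step 4: ref 2 -> HIT, frames=[1,2,3]
Step 5: ref 3 -> HIT, frames=[1,2,3]
Step 6: ref 2 -> HIT, frames=[1,2,3]
Step 7: ref 3 -> HIT, frames=[1,2,3]
Step 8: ref 4 -> FAULT, evict 1, frames=[4,2,3]
At step 8: evicted page 1

Answer: 1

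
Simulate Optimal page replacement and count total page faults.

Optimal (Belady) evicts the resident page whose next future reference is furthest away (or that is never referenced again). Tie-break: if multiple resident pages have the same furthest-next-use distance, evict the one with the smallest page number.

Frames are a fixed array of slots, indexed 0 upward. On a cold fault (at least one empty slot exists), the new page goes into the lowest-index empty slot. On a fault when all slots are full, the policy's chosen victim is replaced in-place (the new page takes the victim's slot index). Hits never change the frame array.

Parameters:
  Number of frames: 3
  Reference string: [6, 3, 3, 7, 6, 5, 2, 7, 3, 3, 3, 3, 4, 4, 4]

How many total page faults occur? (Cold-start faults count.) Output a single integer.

Step 0: ref 6 → FAULT, frames=[6,-,-]
Step 1: ref 3 → FAULT, frames=[6,3,-]
Step 2: ref 3 → HIT, frames=[6,3,-]
Step 3: ref 7 → FAULT, frames=[6,3,7]
Step 4: ref 6 → HIT, frames=[6,3,7]
Step 5: ref 5 → FAULT (evict 6), frames=[5,3,7]
Step 6: ref 2 → FAULT (evict 5), frames=[2,3,7]
Step 7: ref 7 → HIT, frames=[2,3,7]
Step 8: ref 3 → HIT, frames=[2,3,7]
Step 9: ref 3 → HIT, frames=[2,3,7]
Step 10: ref 3 → HIT, frames=[2,3,7]
Step 11: ref 3 → HIT, frames=[2,3,7]
Step 12: ref 4 → FAULT (evict 2), frames=[4,3,7]
Step 13: ref 4 → HIT, frames=[4,3,7]
Step 14: ref 4 → HIT, frames=[4,3,7]
Total faults: 6

Answer: 6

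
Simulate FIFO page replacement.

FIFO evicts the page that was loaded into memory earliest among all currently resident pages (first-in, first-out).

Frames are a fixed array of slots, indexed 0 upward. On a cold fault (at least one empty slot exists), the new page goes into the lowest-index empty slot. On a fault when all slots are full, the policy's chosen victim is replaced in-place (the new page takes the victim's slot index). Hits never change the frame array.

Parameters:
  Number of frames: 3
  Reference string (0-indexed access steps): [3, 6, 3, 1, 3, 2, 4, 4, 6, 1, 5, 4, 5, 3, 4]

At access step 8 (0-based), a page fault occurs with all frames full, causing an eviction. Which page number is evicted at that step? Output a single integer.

Step 0: ref 3 -> FAULT, frames=[3,-,-]
Step 1: ref 6 -> FAULT, frames=[3,6,-]
Step 2: ref 3 -> HIT, frames=[3,6,-]
Step 3: ref 1 -> FAULT, frames=[3,6,1]
Step 4: ref 3 -> HIT, frames=[3,6,1]
Step 5: ref 2 -> FAULT, evict 3, frames=[2,6,1]
Step 6: ref 4 -> FAULT, evict 6, frames=[2,4,1]
Step 7: ref 4 -> HIT, frames=[2,4,1]
Step 8: ref 6 -> FAULT, evict 1, frames=[2,4,6]
At step 8: evicted page 1

Answer: 1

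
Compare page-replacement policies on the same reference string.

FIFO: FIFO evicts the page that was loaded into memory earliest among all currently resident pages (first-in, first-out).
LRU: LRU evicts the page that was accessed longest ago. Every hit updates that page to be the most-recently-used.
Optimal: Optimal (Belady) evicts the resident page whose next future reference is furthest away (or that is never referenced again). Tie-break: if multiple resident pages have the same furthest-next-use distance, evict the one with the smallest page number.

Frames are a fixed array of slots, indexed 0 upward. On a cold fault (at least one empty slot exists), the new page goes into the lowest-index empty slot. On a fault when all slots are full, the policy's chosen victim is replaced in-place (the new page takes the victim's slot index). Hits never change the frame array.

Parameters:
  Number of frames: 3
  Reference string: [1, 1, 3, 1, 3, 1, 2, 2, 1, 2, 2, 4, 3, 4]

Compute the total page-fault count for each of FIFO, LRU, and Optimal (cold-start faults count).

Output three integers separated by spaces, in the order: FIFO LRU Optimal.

--- FIFO ---
  step 0: ref 1 -> FAULT, frames=[1,-,-] (faults so far: 1)
  step 1: ref 1 -> HIT, frames=[1,-,-] (faults so far: 1)
  step 2: ref 3 -> FAULT, frames=[1,3,-] (faults so far: 2)
  step 3: ref 1 -> HIT, frames=[1,3,-] (faults so far: 2)
  step 4: ref 3 -> HIT, frames=[1,3,-] (faults so far: 2)
  step 5: ref 1 -> HIT, frames=[1,3,-] (faults so far: 2)
  step 6: ref 2 -> FAULT, frames=[1,3,2] (faults so far: 3)
  step 7: ref 2 -> HIT, frames=[1,3,2] (faults so far: 3)
  step 8: ref 1 -> HIT, frames=[1,3,2] (faults so far: 3)
  step 9: ref 2 -> HIT, frames=[1,3,2] (faults so far: 3)
  step 10: ref 2 -> HIT, frames=[1,3,2] (faults so far: 3)
  step 11: ref 4 -> FAULT, evict 1, frames=[4,3,2] (faults so far: 4)
  step 12: ref 3 -> HIT, frames=[4,3,2] (faults so far: 4)
  step 13: ref 4 -> HIT, frames=[4,3,2] (faults so far: 4)
  FIFO total faults: 4
--- LRU ---
  step 0: ref 1 -> FAULT, frames=[1,-,-] (faults so far: 1)
  step 1: ref 1 -> HIT, frames=[1,-,-] (faults so far: 1)
  step 2: ref 3 -> FAULT, frames=[1,3,-] (faults so far: 2)
  step 3: ref 1 -> HIT, frames=[1,3,-] (faults so far: 2)
  step 4: ref 3 -> HIT, frames=[1,3,-] (faults so far: 2)
  step 5: ref 1 -> HIT, frames=[1,3,-] (faults so far: 2)
  step 6: ref 2 -> FAULT, frames=[1,3,2] (faults so far: 3)
  step 7: ref 2 -> HIT, frames=[1,3,2] (faults so far: 3)
  step 8: ref 1 -> HIT, frames=[1,3,2] (faults so far: 3)
  step 9: ref 2 -> HIT, frames=[1,3,2] (faults so far: 3)
  step 10: ref 2 -> HIT, frames=[1,3,2] (faults so far: 3)
  step 11: ref 4 -> FAULT, evict 3, frames=[1,4,2] (faults so far: 4)
  step 12: ref 3 -> FAULT, evict 1, frames=[3,4,2] (faults so far: 5)
  step 13: ref 4 -> HIT, frames=[3,4,2] (faults so far: 5)
  LRU total faults: 5
--- Optimal ---
  step 0: ref 1 -> FAULT, frames=[1,-,-] (faults so far: 1)
  step 1: ref 1 -> HIT, frames=[1,-,-] (faults so far: 1)
  step 2: ref 3 -> FAULT, frames=[1,3,-] (faults so far: 2)
  step 3: ref 1 -> HIT, frames=[1,3,-] (faults so far: 2)
  step 4: ref 3 -> HIT, frames=[1,3,-] (faults so far: 2)
  step 5: ref 1 -> HIT, frames=[1,3,-] (faults so far: 2)
  step 6: ref 2 -> FAULT, frames=[1,3,2] (faults so far: 3)
  step 7: ref 2 -> HIT, frames=[1,3,2] (faults so far: 3)
  step 8: ref 1 -> HIT, frames=[1,3,2] (faults so far: 3)
  step 9: ref 2 -> HIT, frames=[1,3,2] (faults so far: 3)
  step 10: ref 2 -> HIT, frames=[1,3,2] (faults so far: 3)
  step 11: ref 4 -> FAULT, evict 1, frames=[4,3,2] (faults so far: 4)
  step 12: ref 3 -> HIT, frames=[4,3,2] (faults so far: 4)
  step 13: ref 4 -> HIT, frames=[4,3,2] (faults so far: 4)
  Optimal total faults: 4

Answer: 4 5 4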